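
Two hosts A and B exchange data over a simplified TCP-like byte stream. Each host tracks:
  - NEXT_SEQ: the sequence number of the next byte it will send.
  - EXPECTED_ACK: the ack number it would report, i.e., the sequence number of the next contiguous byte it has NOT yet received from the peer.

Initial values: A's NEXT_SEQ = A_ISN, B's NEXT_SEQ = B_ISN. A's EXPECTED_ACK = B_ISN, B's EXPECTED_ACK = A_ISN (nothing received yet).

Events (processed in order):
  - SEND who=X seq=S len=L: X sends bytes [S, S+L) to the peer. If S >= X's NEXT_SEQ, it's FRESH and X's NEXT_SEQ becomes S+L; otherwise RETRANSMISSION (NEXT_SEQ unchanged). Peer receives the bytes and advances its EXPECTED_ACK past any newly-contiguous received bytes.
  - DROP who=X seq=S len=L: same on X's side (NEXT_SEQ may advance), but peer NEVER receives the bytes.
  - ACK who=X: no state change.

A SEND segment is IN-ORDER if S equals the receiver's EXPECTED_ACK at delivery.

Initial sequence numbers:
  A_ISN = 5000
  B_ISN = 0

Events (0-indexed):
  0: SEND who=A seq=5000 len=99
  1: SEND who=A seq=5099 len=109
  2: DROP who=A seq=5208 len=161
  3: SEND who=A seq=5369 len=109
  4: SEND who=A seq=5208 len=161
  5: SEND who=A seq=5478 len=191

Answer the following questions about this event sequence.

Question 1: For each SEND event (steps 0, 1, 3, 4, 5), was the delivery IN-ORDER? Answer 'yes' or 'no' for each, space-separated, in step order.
Step 0: SEND seq=5000 -> in-order
Step 1: SEND seq=5099 -> in-order
Step 3: SEND seq=5369 -> out-of-order
Step 4: SEND seq=5208 -> in-order
Step 5: SEND seq=5478 -> in-order

Answer: yes yes no yes yes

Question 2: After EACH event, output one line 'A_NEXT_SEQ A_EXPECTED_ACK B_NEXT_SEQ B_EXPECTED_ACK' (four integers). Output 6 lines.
5099 0 0 5099
5208 0 0 5208
5369 0 0 5208
5478 0 0 5208
5478 0 0 5478
5669 0 0 5669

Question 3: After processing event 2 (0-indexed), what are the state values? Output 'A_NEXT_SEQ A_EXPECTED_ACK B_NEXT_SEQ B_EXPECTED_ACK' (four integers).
After event 0: A_seq=5099 A_ack=0 B_seq=0 B_ack=5099
After event 1: A_seq=5208 A_ack=0 B_seq=0 B_ack=5208
After event 2: A_seq=5369 A_ack=0 B_seq=0 B_ack=5208

5369 0 0 5208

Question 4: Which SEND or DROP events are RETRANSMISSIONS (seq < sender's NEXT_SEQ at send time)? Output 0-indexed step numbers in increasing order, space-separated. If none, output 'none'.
Step 0: SEND seq=5000 -> fresh
Step 1: SEND seq=5099 -> fresh
Step 2: DROP seq=5208 -> fresh
Step 3: SEND seq=5369 -> fresh
Step 4: SEND seq=5208 -> retransmit
Step 5: SEND seq=5478 -> fresh

Answer: 4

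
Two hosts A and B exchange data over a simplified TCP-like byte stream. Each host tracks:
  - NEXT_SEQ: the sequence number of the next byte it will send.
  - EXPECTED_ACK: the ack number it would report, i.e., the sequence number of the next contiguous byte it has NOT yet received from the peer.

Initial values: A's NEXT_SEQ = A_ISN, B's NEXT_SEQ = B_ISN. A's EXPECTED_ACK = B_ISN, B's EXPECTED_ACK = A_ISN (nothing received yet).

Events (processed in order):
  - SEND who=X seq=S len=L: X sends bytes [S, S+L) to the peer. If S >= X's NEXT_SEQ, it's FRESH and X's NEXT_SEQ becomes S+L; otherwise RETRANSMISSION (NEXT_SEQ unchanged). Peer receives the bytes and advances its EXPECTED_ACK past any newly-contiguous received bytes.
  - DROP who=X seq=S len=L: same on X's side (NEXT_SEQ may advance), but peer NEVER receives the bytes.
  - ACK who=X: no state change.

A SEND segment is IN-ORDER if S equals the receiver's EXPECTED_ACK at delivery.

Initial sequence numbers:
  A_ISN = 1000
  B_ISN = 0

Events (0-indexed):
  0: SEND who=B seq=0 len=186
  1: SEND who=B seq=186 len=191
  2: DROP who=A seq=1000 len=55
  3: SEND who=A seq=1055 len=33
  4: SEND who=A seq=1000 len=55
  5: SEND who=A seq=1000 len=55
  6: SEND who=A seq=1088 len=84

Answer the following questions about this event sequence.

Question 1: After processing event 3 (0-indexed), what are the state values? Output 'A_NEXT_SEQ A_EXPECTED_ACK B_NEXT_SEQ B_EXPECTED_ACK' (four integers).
After event 0: A_seq=1000 A_ack=186 B_seq=186 B_ack=1000
After event 1: A_seq=1000 A_ack=377 B_seq=377 B_ack=1000
After event 2: A_seq=1055 A_ack=377 B_seq=377 B_ack=1000
After event 3: A_seq=1088 A_ack=377 B_seq=377 B_ack=1000

1088 377 377 1000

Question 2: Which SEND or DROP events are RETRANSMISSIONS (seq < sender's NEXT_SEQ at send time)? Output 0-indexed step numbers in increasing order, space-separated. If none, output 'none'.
Step 0: SEND seq=0 -> fresh
Step 1: SEND seq=186 -> fresh
Step 2: DROP seq=1000 -> fresh
Step 3: SEND seq=1055 -> fresh
Step 4: SEND seq=1000 -> retransmit
Step 5: SEND seq=1000 -> retransmit
Step 6: SEND seq=1088 -> fresh

Answer: 4 5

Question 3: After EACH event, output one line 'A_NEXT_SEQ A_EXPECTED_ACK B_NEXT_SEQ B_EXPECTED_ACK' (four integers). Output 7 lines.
1000 186 186 1000
1000 377 377 1000
1055 377 377 1000
1088 377 377 1000
1088 377 377 1088
1088 377 377 1088
1172 377 377 1172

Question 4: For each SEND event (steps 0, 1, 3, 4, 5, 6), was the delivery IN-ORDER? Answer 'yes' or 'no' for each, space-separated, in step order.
Step 0: SEND seq=0 -> in-order
Step 1: SEND seq=186 -> in-order
Step 3: SEND seq=1055 -> out-of-order
Step 4: SEND seq=1000 -> in-order
Step 5: SEND seq=1000 -> out-of-order
Step 6: SEND seq=1088 -> in-order

Answer: yes yes no yes no yes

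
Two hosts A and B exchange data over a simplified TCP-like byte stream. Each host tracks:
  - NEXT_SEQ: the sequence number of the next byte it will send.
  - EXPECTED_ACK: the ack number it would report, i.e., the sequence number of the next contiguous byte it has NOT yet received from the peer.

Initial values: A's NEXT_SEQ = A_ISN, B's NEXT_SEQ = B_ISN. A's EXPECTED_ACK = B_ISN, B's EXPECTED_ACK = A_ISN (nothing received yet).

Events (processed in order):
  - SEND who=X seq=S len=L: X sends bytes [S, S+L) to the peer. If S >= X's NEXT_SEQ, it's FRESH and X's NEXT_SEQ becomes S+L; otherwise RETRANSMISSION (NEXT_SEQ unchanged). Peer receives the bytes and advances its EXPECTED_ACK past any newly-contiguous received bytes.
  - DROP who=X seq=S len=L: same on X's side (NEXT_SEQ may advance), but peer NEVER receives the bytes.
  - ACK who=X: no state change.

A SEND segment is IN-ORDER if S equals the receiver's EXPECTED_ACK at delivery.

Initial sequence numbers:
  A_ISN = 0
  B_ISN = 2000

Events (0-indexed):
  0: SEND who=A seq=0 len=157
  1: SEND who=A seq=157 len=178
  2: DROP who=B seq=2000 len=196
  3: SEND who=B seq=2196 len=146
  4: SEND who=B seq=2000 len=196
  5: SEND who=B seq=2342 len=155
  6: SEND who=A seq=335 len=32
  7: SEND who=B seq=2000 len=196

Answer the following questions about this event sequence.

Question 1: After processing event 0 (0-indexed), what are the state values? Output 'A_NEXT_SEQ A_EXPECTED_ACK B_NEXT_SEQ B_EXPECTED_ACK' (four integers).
After event 0: A_seq=157 A_ack=2000 B_seq=2000 B_ack=157

157 2000 2000 157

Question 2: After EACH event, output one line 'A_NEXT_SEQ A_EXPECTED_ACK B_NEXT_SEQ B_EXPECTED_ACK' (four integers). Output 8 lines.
157 2000 2000 157
335 2000 2000 335
335 2000 2196 335
335 2000 2342 335
335 2342 2342 335
335 2497 2497 335
367 2497 2497 367
367 2497 2497 367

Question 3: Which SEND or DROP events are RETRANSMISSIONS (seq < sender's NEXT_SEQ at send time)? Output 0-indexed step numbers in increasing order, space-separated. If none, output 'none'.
Answer: 4 7

Derivation:
Step 0: SEND seq=0 -> fresh
Step 1: SEND seq=157 -> fresh
Step 2: DROP seq=2000 -> fresh
Step 3: SEND seq=2196 -> fresh
Step 4: SEND seq=2000 -> retransmit
Step 5: SEND seq=2342 -> fresh
Step 6: SEND seq=335 -> fresh
Step 7: SEND seq=2000 -> retransmit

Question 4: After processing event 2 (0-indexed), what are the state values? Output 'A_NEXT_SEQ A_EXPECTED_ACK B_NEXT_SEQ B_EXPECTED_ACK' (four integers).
After event 0: A_seq=157 A_ack=2000 B_seq=2000 B_ack=157
After event 1: A_seq=335 A_ack=2000 B_seq=2000 B_ack=335
After event 2: A_seq=335 A_ack=2000 B_seq=2196 B_ack=335

335 2000 2196 335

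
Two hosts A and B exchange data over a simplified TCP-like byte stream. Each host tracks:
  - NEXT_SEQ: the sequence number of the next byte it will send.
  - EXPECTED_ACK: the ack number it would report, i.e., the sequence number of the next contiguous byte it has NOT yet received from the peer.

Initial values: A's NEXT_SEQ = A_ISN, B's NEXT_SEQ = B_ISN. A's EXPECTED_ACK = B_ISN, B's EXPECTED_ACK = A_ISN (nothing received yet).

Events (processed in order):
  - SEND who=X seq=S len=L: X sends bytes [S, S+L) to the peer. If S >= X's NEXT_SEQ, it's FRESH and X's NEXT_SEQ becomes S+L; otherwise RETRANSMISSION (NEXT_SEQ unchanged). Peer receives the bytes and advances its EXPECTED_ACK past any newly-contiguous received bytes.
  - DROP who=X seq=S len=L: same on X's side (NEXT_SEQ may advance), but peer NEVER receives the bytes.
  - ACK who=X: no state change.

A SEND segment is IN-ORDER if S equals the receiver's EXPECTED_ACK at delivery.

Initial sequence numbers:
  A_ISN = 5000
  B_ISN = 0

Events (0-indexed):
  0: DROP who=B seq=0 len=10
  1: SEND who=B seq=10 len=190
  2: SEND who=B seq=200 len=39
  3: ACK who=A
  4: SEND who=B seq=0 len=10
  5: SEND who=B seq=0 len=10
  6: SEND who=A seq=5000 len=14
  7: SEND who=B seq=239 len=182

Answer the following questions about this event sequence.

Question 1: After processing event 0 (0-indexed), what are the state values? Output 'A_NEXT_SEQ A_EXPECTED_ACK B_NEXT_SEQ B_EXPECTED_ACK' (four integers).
After event 0: A_seq=5000 A_ack=0 B_seq=10 B_ack=5000

5000 0 10 5000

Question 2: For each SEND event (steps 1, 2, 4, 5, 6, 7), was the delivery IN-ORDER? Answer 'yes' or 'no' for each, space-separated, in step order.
Step 1: SEND seq=10 -> out-of-order
Step 2: SEND seq=200 -> out-of-order
Step 4: SEND seq=0 -> in-order
Step 5: SEND seq=0 -> out-of-order
Step 6: SEND seq=5000 -> in-order
Step 7: SEND seq=239 -> in-order

Answer: no no yes no yes yes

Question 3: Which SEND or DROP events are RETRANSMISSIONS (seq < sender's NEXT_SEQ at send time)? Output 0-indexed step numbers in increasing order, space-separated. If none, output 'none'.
Step 0: DROP seq=0 -> fresh
Step 1: SEND seq=10 -> fresh
Step 2: SEND seq=200 -> fresh
Step 4: SEND seq=0 -> retransmit
Step 5: SEND seq=0 -> retransmit
Step 6: SEND seq=5000 -> fresh
Step 7: SEND seq=239 -> fresh

Answer: 4 5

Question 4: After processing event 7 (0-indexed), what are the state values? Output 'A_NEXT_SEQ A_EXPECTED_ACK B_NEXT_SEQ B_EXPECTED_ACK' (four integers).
After event 0: A_seq=5000 A_ack=0 B_seq=10 B_ack=5000
After event 1: A_seq=5000 A_ack=0 B_seq=200 B_ack=5000
After event 2: A_seq=5000 A_ack=0 B_seq=239 B_ack=5000
After event 3: A_seq=5000 A_ack=0 B_seq=239 B_ack=5000
After event 4: A_seq=5000 A_ack=239 B_seq=239 B_ack=5000
After event 5: A_seq=5000 A_ack=239 B_seq=239 B_ack=5000
After event 6: A_seq=5014 A_ack=239 B_seq=239 B_ack=5014
After event 7: A_seq=5014 A_ack=421 B_seq=421 B_ack=5014

5014 421 421 5014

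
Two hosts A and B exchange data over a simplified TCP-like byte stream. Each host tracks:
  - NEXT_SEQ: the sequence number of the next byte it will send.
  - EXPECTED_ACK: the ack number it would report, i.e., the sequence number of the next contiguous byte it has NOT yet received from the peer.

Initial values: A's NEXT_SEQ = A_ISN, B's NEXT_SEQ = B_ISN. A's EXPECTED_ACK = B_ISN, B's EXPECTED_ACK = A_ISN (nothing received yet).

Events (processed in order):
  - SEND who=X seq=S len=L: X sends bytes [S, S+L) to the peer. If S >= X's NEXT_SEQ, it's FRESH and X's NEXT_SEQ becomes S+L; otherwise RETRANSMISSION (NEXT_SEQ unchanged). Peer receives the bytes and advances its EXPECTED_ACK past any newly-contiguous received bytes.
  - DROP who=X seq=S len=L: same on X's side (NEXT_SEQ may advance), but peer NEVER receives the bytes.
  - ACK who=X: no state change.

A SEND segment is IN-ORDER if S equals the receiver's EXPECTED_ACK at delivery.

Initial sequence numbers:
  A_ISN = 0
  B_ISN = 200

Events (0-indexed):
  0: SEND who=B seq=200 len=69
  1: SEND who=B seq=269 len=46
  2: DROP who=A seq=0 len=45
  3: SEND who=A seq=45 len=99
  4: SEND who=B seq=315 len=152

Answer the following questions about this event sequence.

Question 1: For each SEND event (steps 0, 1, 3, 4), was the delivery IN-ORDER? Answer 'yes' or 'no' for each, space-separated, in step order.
Answer: yes yes no yes

Derivation:
Step 0: SEND seq=200 -> in-order
Step 1: SEND seq=269 -> in-order
Step 3: SEND seq=45 -> out-of-order
Step 4: SEND seq=315 -> in-order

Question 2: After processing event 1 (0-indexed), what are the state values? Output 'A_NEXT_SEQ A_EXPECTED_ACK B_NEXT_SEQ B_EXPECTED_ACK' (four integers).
After event 0: A_seq=0 A_ack=269 B_seq=269 B_ack=0
After event 1: A_seq=0 A_ack=315 B_seq=315 B_ack=0

0 315 315 0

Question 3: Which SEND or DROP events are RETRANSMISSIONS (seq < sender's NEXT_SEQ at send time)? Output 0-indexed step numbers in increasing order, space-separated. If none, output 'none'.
Answer: none

Derivation:
Step 0: SEND seq=200 -> fresh
Step 1: SEND seq=269 -> fresh
Step 2: DROP seq=0 -> fresh
Step 3: SEND seq=45 -> fresh
Step 4: SEND seq=315 -> fresh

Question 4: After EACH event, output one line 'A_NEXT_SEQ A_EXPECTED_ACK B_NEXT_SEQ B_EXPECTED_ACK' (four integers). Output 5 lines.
0 269 269 0
0 315 315 0
45 315 315 0
144 315 315 0
144 467 467 0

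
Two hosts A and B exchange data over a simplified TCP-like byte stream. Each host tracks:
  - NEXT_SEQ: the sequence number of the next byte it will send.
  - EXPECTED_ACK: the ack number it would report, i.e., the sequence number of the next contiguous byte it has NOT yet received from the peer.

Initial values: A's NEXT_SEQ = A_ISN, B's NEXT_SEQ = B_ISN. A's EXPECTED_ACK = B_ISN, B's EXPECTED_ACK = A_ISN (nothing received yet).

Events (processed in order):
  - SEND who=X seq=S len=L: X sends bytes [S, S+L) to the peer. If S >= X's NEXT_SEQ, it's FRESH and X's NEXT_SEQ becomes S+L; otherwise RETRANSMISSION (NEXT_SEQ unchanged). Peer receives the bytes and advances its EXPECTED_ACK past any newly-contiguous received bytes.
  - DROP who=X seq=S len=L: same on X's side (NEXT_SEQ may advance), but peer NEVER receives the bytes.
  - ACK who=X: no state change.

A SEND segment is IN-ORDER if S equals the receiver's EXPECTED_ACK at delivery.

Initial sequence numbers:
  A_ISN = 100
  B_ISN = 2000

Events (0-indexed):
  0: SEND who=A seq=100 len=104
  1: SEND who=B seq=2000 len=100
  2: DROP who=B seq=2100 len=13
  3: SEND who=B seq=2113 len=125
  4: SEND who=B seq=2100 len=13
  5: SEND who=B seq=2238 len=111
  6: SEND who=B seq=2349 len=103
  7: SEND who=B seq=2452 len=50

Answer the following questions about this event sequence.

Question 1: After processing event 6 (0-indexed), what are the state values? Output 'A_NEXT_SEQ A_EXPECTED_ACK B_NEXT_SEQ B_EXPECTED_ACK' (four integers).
After event 0: A_seq=204 A_ack=2000 B_seq=2000 B_ack=204
After event 1: A_seq=204 A_ack=2100 B_seq=2100 B_ack=204
After event 2: A_seq=204 A_ack=2100 B_seq=2113 B_ack=204
After event 3: A_seq=204 A_ack=2100 B_seq=2238 B_ack=204
After event 4: A_seq=204 A_ack=2238 B_seq=2238 B_ack=204
After event 5: A_seq=204 A_ack=2349 B_seq=2349 B_ack=204
After event 6: A_seq=204 A_ack=2452 B_seq=2452 B_ack=204

204 2452 2452 204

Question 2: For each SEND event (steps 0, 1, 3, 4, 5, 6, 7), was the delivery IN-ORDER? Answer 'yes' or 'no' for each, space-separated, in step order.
Answer: yes yes no yes yes yes yes

Derivation:
Step 0: SEND seq=100 -> in-order
Step 1: SEND seq=2000 -> in-order
Step 3: SEND seq=2113 -> out-of-order
Step 4: SEND seq=2100 -> in-order
Step 5: SEND seq=2238 -> in-order
Step 6: SEND seq=2349 -> in-order
Step 7: SEND seq=2452 -> in-order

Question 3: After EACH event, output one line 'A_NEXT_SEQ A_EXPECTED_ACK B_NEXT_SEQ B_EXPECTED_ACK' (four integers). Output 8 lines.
204 2000 2000 204
204 2100 2100 204
204 2100 2113 204
204 2100 2238 204
204 2238 2238 204
204 2349 2349 204
204 2452 2452 204
204 2502 2502 204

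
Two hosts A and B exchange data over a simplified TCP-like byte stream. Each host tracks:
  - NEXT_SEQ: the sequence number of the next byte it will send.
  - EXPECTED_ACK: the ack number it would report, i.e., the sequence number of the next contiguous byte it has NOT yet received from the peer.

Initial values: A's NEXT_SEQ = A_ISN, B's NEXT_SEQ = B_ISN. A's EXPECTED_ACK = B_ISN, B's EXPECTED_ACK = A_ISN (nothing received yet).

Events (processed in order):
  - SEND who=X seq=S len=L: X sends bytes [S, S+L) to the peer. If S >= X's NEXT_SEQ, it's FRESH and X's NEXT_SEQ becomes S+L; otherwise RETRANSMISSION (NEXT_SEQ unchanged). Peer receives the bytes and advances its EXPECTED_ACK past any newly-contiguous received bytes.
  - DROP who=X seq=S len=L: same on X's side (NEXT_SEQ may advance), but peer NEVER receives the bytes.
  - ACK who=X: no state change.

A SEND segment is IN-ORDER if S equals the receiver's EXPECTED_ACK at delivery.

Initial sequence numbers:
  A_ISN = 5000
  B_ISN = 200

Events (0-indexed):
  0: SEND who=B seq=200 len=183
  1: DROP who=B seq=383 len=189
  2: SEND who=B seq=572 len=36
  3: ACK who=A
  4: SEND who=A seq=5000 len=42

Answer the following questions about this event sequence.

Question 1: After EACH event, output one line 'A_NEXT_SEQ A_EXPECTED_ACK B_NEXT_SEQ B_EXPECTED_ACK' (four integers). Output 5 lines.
5000 383 383 5000
5000 383 572 5000
5000 383 608 5000
5000 383 608 5000
5042 383 608 5042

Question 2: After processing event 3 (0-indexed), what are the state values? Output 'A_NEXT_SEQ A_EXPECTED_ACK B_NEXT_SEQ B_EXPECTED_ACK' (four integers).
After event 0: A_seq=5000 A_ack=383 B_seq=383 B_ack=5000
After event 1: A_seq=5000 A_ack=383 B_seq=572 B_ack=5000
After event 2: A_seq=5000 A_ack=383 B_seq=608 B_ack=5000
After event 3: A_seq=5000 A_ack=383 B_seq=608 B_ack=5000

5000 383 608 5000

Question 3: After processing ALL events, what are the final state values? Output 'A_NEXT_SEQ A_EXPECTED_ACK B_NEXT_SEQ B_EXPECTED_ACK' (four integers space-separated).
Answer: 5042 383 608 5042

Derivation:
After event 0: A_seq=5000 A_ack=383 B_seq=383 B_ack=5000
After event 1: A_seq=5000 A_ack=383 B_seq=572 B_ack=5000
After event 2: A_seq=5000 A_ack=383 B_seq=608 B_ack=5000
After event 3: A_seq=5000 A_ack=383 B_seq=608 B_ack=5000
After event 4: A_seq=5042 A_ack=383 B_seq=608 B_ack=5042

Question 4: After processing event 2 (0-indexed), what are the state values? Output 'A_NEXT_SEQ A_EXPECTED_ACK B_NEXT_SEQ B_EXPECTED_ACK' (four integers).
After event 0: A_seq=5000 A_ack=383 B_seq=383 B_ack=5000
After event 1: A_seq=5000 A_ack=383 B_seq=572 B_ack=5000
After event 2: A_seq=5000 A_ack=383 B_seq=608 B_ack=5000

5000 383 608 5000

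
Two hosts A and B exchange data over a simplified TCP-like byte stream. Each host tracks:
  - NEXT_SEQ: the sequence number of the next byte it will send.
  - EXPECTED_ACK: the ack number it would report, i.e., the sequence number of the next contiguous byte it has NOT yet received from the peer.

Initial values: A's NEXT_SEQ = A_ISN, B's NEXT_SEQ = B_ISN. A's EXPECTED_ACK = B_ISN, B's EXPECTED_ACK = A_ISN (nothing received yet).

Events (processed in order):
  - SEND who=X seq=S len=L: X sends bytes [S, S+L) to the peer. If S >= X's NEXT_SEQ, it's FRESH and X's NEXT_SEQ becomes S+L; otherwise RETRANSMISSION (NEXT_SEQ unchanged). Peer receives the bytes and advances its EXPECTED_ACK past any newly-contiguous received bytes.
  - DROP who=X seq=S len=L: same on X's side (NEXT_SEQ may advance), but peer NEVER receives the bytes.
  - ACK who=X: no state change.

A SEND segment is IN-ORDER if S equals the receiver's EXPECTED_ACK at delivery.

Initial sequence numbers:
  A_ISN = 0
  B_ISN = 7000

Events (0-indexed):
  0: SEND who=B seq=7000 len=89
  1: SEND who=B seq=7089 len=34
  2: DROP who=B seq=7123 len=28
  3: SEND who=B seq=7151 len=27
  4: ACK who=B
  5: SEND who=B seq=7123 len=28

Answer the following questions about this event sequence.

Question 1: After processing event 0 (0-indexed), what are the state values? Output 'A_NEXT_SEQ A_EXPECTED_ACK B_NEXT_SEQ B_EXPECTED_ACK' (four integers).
After event 0: A_seq=0 A_ack=7089 B_seq=7089 B_ack=0

0 7089 7089 0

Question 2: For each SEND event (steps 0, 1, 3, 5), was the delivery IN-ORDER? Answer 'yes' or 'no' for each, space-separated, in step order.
Answer: yes yes no yes

Derivation:
Step 0: SEND seq=7000 -> in-order
Step 1: SEND seq=7089 -> in-order
Step 3: SEND seq=7151 -> out-of-order
Step 5: SEND seq=7123 -> in-order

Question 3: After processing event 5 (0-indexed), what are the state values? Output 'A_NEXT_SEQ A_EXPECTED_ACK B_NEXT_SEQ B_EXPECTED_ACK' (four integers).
After event 0: A_seq=0 A_ack=7089 B_seq=7089 B_ack=0
After event 1: A_seq=0 A_ack=7123 B_seq=7123 B_ack=0
After event 2: A_seq=0 A_ack=7123 B_seq=7151 B_ack=0
After event 3: A_seq=0 A_ack=7123 B_seq=7178 B_ack=0
After event 4: A_seq=0 A_ack=7123 B_seq=7178 B_ack=0
After event 5: A_seq=0 A_ack=7178 B_seq=7178 B_ack=0

0 7178 7178 0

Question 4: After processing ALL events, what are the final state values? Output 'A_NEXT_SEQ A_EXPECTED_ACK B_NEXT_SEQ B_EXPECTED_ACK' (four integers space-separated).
After event 0: A_seq=0 A_ack=7089 B_seq=7089 B_ack=0
After event 1: A_seq=0 A_ack=7123 B_seq=7123 B_ack=0
After event 2: A_seq=0 A_ack=7123 B_seq=7151 B_ack=0
After event 3: A_seq=0 A_ack=7123 B_seq=7178 B_ack=0
After event 4: A_seq=0 A_ack=7123 B_seq=7178 B_ack=0
After event 5: A_seq=0 A_ack=7178 B_seq=7178 B_ack=0

Answer: 0 7178 7178 0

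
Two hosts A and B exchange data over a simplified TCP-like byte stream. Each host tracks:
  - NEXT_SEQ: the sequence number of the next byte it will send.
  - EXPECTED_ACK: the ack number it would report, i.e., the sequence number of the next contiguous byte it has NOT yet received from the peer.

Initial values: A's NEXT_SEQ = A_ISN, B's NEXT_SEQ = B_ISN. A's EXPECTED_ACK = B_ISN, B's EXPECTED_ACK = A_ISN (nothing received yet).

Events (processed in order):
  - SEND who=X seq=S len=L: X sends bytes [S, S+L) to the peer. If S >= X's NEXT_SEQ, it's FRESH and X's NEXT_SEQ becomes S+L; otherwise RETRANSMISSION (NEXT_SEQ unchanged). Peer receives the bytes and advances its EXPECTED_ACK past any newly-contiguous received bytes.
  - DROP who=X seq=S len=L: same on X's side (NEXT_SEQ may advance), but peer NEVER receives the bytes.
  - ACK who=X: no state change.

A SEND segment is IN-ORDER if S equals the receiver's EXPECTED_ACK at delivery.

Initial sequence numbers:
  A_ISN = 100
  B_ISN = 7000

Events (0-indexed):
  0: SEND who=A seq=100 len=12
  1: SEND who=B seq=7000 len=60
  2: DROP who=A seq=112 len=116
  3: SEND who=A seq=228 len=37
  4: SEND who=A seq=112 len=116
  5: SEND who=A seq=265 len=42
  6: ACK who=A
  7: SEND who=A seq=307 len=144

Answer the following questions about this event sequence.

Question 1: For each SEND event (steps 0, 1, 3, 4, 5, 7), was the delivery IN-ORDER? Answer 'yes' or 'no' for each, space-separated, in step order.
Answer: yes yes no yes yes yes

Derivation:
Step 0: SEND seq=100 -> in-order
Step 1: SEND seq=7000 -> in-order
Step 3: SEND seq=228 -> out-of-order
Step 4: SEND seq=112 -> in-order
Step 5: SEND seq=265 -> in-order
Step 7: SEND seq=307 -> in-order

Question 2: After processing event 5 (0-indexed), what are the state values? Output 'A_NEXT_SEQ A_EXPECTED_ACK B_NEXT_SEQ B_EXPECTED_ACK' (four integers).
After event 0: A_seq=112 A_ack=7000 B_seq=7000 B_ack=112
After event 1: A_seq=112 A_ack=7060 B_seq=7060 B_ack=112
After event 2: A_seq=228 A_ack=7060 B_seq=7060 B_ack=112
After event 3: A_seq=265 A_ack=7060 B_seq=7060 B_ack=112
After event 4: A_seq=265 A_ack=7060 B_seq=7060 B_ack=265
After event 5: A_seq=307 A_ack=7060 B_seq=7060 B_ack=307

307 7060 7060 307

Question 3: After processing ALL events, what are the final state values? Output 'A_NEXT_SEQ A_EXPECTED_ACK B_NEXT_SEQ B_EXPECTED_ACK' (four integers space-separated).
After event 0: A_seq=112 A_ack=7000 B_seq=7000 B_ack=112
After event 1: A_seq=112 A_ack=7060 B_seq=7060 B_ack=112
After event 2: A_seq=228 A_ack=7060 B_seq=7060 B_ack=112
After event 3: A_seq=265 A_ack=7060 B_seq=7060 B_ack=112
After event 4: A_seq=265 A_ack=7060 B_seq=7060 B_ack=265
After event 5: A_seq=307 A_ack=7060 B_seq=7060 B_ack=307
After event 6: A_seq=307 A_ack=7060 B_seq=7060 B_ack=307
After event 7: A_seq=451 A_ack=7060 B_seq=7060 B_ack=451

Answer: 451 7060 7060 451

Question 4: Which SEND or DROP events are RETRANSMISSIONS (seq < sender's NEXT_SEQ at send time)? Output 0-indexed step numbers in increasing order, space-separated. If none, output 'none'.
Step 0: SEND seq=100 -> fresh
Step 1: SEND seq=7000 -> fresh
Step 2: DROP seq=112 -> fresh
Step 3: SEND seq=228 -> fresh
Step 4: SEND seq=112 -> retransmit
Step 5: SEND seq=265 -> fresh
Step 7: SEND seq=307 -> fresh

Answer: 4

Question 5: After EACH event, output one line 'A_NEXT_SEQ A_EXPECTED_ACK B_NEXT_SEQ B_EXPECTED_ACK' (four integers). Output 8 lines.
112 7000 7000 112
112 7060 7060 112
228 7060 7060 112
265 7060 7060 112
265 7060 7060 265
307 7060 7060 307
307 7060 7060 307
451 7060 7060 451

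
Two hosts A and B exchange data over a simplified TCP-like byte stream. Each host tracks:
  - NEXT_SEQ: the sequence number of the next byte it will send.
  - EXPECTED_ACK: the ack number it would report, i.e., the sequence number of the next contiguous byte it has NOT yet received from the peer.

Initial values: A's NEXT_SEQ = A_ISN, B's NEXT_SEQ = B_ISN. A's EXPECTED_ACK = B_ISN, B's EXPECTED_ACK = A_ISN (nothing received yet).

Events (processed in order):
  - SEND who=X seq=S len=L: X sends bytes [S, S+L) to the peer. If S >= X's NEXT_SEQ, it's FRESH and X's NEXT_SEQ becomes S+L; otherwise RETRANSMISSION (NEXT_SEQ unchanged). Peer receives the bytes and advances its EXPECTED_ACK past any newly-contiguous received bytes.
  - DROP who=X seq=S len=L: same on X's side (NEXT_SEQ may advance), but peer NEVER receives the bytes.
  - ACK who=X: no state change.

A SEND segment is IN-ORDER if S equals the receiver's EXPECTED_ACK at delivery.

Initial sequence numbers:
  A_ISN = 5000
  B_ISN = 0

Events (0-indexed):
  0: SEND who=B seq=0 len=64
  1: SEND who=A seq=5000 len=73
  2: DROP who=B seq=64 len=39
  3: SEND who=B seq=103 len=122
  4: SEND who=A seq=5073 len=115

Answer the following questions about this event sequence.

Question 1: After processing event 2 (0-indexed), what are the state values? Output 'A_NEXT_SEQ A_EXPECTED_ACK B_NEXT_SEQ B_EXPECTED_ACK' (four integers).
After event 0: A_seq=5000 A_ack=64 B_seq=64 B_ack=5000
After event 1: A_seq=5073 A_ack=64 B_seq=64 B_ack=5073
After event 2: A_seq=5073 A_ack=64 B_seq=103 B_ack=5073

5073 64 103 5073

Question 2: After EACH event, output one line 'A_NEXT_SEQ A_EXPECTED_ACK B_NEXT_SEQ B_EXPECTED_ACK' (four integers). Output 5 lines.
5000 64 64 5000
5073 64 64 5073
5073 64 103 5073
5073 64 225 5073
5188 64 225 5188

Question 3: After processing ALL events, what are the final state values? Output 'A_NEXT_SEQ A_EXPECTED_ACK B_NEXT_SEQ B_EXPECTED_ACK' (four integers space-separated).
After event 0: A_seq=5000 A_ack=64 B_seq=64 B_ack=5000
After event 1: A_seq=5073 A_ack=64 B_seq=64 B_ack=5073
After event 2: A_seq=5073 A_ack=64 B_seq=103 B_ack=5073
After event 3: A_seq=5073 A_ack=64 B_seq=225 B_ack=5073
After event 4: A_seq=5188 A_ack=64 B_seq=225 B_ack=5188

Answer: 5188 64 225 5188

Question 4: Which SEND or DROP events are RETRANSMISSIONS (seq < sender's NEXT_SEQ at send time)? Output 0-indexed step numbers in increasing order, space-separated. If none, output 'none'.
Step 0: SEND seq=0 -> fresh
Step 1: SEND seq=5000 -> fresh
Step 2: DROP seq=64 -> fresh
Step 3: SEND seq=103 -> fresh
Step 4: SEND seq=5073 -> fresh

Answer: none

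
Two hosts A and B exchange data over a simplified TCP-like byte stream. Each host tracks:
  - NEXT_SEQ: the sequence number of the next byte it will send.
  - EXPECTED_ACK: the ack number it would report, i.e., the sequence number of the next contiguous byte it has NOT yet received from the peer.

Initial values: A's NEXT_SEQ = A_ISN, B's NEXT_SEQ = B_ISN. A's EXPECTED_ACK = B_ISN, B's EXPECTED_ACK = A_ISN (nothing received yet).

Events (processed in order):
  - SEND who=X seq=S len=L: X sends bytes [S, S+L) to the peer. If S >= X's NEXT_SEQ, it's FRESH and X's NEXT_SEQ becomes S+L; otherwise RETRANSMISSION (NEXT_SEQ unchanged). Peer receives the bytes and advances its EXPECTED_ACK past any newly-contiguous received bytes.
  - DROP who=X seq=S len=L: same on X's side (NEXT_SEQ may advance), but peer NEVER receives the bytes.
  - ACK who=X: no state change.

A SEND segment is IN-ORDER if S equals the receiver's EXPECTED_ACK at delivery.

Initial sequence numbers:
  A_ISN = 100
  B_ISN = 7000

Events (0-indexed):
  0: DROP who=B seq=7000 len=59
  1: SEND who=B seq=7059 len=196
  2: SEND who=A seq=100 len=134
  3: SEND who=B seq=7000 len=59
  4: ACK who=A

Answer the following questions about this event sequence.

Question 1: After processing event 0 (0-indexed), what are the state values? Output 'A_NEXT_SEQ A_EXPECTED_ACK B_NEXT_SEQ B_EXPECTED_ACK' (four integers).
After event 0: A_seq=100 A_ack=7000 B_seq=7059 B_ack=100

100 7000 7059 100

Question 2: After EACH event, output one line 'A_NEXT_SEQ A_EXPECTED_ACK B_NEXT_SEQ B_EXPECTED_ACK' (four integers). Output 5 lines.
100 7000 7059 100
100 7000 7255 100
234 7000 7255 234
234 7255 7255 234
234 7255 7255 234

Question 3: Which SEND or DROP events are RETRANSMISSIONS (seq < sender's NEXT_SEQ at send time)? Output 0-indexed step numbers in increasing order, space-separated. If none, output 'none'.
Step 0: DROP seq=7000 -> fresh
Step 1: SEND seq=7059 -> fresh
Step 2: SEND seq=100 -> fresh
Step 3: SEND seq=7000 -> retransmit

Answer: 3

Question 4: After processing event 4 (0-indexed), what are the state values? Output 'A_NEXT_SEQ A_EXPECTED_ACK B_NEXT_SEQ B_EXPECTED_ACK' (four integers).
After event 0: A_seq=100 A_ack=7000 B_seq=7059 B_ack=100
After event 1: A_seq=100 A_ack=7000 B_seq=7255 B_ack=100
After event 2: A_seq=234 A_ack=7000 B_seq=7255 B_ack=234
After event 3: A_seq=234 A_ack=7255 B_seq=7255 B_ack=234
After event 4: A_seq=234 A_ack=7255 B_seq=7255 B_ack=234

234 7255 7255 234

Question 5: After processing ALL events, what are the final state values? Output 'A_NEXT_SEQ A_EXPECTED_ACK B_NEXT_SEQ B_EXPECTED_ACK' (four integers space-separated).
After event 0: A_seq=100 A_ack=7000 B_seq=7059 B_ack=100
After event 1: A_seq=100 A_ack=7000 B_seq=7255 B_ack=100
After event 2: A_seq=234 A_ack=7000 B_seq=7255 B_ack=234
After event 3: A_seq=234 A_ack=7255 B_seq=7255 B_ack=234
After event 4: A_seq=234 A_ack=7255 B_seq=7255 B_ack=234

Answer: 234 7255 7255 234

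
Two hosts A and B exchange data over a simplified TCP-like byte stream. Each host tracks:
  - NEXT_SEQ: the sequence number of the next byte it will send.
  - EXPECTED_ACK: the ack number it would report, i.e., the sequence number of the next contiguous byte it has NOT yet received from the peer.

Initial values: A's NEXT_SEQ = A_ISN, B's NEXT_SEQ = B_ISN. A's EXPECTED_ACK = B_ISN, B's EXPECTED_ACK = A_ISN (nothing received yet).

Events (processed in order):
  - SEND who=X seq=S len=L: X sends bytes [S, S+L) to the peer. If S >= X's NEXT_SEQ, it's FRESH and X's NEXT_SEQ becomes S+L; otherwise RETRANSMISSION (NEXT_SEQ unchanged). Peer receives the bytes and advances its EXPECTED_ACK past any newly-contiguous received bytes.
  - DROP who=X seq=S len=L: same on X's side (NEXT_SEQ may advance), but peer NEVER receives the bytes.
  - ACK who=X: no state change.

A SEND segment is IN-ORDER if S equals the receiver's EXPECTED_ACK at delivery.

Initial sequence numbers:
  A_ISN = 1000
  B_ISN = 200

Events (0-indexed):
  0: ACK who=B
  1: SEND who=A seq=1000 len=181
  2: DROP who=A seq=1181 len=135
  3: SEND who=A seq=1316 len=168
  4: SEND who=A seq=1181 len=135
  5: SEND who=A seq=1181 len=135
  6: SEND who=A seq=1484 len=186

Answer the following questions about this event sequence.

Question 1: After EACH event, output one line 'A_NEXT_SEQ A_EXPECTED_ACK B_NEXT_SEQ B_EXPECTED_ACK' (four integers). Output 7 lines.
1000 200 200 1000
1181 200 200 1181
1316 200 200 1181
1484 200 200 1181
1484 200 200 1484
1484 200 200 1484
1670 200 200 1670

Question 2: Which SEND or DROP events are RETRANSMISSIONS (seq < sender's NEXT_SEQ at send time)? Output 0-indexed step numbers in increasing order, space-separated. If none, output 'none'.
Answer: 4 5

Derivation:
Step 1: SEND seq=1000 -> fresh
Step 2: DROP seq=1181 -> fresh
Step 3: SEND seq=1316 -> fresh
Step 4: SEND seq=1181 -> retransmit
Step 5: SEND seq=1181 -> retransmit
Step 6: SEND seq=1484 -> fresh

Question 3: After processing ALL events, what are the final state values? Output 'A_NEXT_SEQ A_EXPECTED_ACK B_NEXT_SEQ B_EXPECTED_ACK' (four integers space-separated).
Answer: 1670 200 200 1670

Derivation:
After event 0: A_seq=1000 A_ack=200 B_seq=200 B_ack=1000
After event 1: A_seq=1181 A_ack=200 B_seq=200 B_ack=1181
After event 2: A_seq=1316 A_ack=200 B_seq=200 B_ack=1181
After event 3: A_seq=1484 A_ack=200 B_seq=200 B_ack=1181
After event 4: A_seq=1484 A_ack=200 B_seq=200 B_ack=1484
After event 5: A_seq=1484 A_ack=200 B_seq=200 B_ack=1484
After event 6: A_seq=1670 A_ack=200 B_seq=200 B_ack=1670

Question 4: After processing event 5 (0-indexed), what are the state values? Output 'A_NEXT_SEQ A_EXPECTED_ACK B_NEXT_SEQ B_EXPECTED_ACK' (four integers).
After event 0: A_seq=1000 A_ack=200 B_seq=200 B_ack=1000
After event 1: A_seq=1181 A_ack=200 B_seq=200 B_ack=1181
After event 2: A_seq=1316 A_ack=200 B_seq=200 B_ack=1181
After event 3: A_seq=1484 A_ack=200 B_seq=200 B_ack=1181
After event 4: A_seq=1484 A_ack=200 B_seq=200 B_ack=1484
After event 5: A_seq=1484 A_ack=200 B_seq=200 B_ack=1484

1484 200 200 1484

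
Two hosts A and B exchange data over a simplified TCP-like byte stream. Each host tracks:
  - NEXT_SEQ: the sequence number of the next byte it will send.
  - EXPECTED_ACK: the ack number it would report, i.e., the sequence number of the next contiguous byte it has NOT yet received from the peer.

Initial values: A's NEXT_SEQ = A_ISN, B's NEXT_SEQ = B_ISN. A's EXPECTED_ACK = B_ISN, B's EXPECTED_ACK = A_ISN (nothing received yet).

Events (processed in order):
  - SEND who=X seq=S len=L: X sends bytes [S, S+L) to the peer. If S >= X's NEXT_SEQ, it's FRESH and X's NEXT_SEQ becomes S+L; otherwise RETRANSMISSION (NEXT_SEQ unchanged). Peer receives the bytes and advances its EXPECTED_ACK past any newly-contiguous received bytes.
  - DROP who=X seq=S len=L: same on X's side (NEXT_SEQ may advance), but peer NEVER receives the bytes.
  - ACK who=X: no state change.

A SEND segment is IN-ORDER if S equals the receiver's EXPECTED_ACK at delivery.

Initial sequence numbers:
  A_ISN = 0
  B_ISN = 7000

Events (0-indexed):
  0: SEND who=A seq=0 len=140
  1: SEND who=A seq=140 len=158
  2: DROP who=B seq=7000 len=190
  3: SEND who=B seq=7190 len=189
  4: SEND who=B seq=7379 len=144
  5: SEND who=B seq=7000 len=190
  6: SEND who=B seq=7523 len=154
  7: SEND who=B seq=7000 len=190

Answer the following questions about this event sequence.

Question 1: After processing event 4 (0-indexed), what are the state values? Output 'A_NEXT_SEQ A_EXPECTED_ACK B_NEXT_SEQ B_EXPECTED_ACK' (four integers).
After event 0: A_seq=140 A_ack=7000 B_seq=7000 B_ack=140
After event 1: A_seq=298 A_ack=7000 B_seq=7000 B_ack=298
After event 2: A_seq=298 A_ack=7000 B_seq=7190 B_ack=298
After event 3: A_seq=298 A_ack=7000 B_seq=7379 B_ack=298
After event 4: A_seq=298 A_ack=7000 B_seq=7523 B_ack=298

298 7000 7523 298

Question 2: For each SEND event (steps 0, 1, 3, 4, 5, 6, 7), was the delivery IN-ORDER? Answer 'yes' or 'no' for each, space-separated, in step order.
Step 0: SEND seq=0 -> in-order
Step 1: SEND seq=140 -> in-order
Step 3: SEND seq=7190 -> out-of-order
Step 4: SEND seq=7379 -> out-of-order
Step 5: SEND seq=7000 -> in-order
Step 6: SEND seq=7523 -> in-order
Step 7: SEND seq=7000 -> out-of-order

Answer: yes yes no no yes yes no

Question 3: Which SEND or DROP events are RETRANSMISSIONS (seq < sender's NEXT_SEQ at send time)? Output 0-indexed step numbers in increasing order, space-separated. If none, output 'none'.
Answer: 5 7

Derivation:
Step 0: SEND seq=0 -> fresh
Step 1: SEND seq=140 -> fresh
Step 2: DROP seq=7000 -> fresh
Step 3: SEND seq=7190 -> fresh
Step 4: SEND seq=7379 -> fresh
Step 5: SEND seq=7000 -> retransmit
Step 6: SEND seq=7523 -> fresh
Step 7: SEND seq=7000 -> retransmit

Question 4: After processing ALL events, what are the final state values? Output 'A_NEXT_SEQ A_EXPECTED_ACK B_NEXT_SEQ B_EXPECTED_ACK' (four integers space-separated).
Answer: 298 7677 7677 298

Derivation:
After event 0: A_seq=140 A_ack=7000 B_seq=7000 B_ack=140
After event 1: A_seq=298 A_ack=7000 B_seq=7000 B_ack=298
After event 2: A_seq=298 A_ack=7000 B_seq=7190 B_ack=298
After event 3: A_seq=298 A_ack=7000 B_seq=7379 B_ack=298
After event 4: A_seq=298 A_ack=7000 B_seq=7523 B_ack=298
After event 5: A_seq=298 A_ack=7523 B_seq=7523 B_ack=298
After event 6: A_seq=298 A_ack=7677 B_seq=7677 B_ack=298
After event 7: A_seq=298 A_ack=7677 B_seq=7677 B_ack=298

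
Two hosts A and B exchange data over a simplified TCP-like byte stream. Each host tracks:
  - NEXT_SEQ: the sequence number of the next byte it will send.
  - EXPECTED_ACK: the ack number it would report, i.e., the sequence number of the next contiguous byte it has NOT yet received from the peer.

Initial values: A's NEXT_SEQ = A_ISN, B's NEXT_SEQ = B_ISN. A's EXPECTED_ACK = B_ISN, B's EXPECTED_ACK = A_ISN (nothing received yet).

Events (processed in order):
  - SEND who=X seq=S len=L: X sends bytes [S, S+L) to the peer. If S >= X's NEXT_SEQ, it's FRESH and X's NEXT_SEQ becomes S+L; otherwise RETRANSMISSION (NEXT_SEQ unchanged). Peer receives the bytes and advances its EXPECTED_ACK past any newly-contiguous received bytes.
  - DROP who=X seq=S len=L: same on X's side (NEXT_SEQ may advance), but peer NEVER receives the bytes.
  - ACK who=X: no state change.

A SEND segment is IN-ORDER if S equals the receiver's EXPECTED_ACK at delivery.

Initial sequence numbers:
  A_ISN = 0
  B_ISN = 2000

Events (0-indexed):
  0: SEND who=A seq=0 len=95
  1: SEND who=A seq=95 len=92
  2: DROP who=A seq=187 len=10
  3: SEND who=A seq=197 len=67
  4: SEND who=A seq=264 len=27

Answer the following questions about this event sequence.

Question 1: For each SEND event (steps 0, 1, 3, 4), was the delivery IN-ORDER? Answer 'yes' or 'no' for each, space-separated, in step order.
Step 0: SEND seq=0 -> in-order
Step 1: SEND seq=95 -> in-order
Step 3: SEND seq=197 -> out-of-order
Step 4: SEND seq=264 -> out-of-order

Answer: yes yes no no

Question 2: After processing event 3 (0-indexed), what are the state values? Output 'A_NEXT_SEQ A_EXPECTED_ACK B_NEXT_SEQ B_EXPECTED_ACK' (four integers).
After event 0: A_seq=95 A_ack=2000 B_seq=2000 B_ack=95
After event 1: A_seq=187 A_ack=2000 B_seq=2000 B_ack=187
After event 2: A_seq=197 A_ack=2000 B_seq=2000 B_ack=187
After event 3: A_seq=264 A_ack=2000 B_seq=2000 B_ack=187

264 2000 2000 187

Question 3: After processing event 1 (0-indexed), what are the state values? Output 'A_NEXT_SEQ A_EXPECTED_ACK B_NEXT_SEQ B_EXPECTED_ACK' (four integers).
After event 0: A_seq=95 A_ack=2000 B_seq=2000 B_ack=95
After event 1: A_seq=187 A_ack=2000 B_seq=2000 B_ack=187

187 2000 2000 187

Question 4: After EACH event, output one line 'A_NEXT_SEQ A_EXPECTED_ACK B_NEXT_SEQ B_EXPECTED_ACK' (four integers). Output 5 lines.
95 2000 2000 95
187 2000 2000 187
197 2000 2000 187
264 2000 2000 187
291 2000 2000 187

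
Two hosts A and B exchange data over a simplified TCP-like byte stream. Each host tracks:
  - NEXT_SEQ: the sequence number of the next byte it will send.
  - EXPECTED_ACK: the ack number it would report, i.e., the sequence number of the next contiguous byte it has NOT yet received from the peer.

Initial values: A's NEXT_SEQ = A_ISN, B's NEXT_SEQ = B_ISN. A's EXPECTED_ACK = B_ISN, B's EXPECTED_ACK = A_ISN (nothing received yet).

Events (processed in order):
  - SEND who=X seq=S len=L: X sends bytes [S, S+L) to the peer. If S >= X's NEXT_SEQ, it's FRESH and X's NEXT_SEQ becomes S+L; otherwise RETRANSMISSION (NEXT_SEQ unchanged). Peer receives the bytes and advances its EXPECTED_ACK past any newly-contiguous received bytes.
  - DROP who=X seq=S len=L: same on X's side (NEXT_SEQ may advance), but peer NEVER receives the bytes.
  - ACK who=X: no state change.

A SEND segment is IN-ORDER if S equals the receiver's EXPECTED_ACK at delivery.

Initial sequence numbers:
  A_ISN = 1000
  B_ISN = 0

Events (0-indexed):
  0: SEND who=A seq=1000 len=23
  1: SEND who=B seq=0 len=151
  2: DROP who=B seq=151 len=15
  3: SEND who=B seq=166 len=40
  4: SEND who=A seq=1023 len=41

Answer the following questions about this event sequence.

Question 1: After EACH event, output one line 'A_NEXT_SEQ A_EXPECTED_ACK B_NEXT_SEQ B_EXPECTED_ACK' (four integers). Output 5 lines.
1023 0 0 1023
1023 151 151 1023
1023 151 166 1023
1023 151 206 1023
1064 151 206 1064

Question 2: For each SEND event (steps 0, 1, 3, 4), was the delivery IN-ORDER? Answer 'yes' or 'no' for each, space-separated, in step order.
Answer: yes yes no yes

Derivation:
Step 0: SEND seq=1000 -> in-order
Step 1: SEND seq=0 -> in-order
Step 3: SEND seq=166 -> out-of-order
Step 4: SEND seq=1023 -> in-order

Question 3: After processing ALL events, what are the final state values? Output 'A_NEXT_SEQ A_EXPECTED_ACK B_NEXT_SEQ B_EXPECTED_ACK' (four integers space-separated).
Answer: 1064 151 206 1064

Derivation:
After event 0: A_seq=1023 A_ack=0 B_seq=0 B_ack=1023
After event 1: A_seq=1023 A_ack=151 B_seq=151 B_ack=1023
After event 2: A_seq=1023 A_ack=151 B_seq=166 B_ack=1023
After event 3: A_seq=1023 A_ack=151 B_seq=206 B_ack=1023
After event 4: A_seq=1064 A_ack=151 B_seq=206 B_ack=1064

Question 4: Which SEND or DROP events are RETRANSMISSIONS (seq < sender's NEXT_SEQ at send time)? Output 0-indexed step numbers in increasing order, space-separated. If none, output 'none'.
Answer: none

Derivation:
Step 0: SEND seq=1000 -> fresh
Step 1: SEND seq=0 -> fresh
Step 2: DROP seq=151 -> fresh
Step 3: SEND seq=166 -> fresh
Step 4: SEND seq=1023 -> fresh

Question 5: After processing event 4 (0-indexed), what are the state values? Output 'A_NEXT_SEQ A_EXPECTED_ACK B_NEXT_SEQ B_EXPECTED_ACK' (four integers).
After event 0: A_seq=1023 A_ack=0 B_seq=0 B_ack=1023
After event 1: A_seq=1023 A_ack=151 B_seq=151 B_ack=1023
After event 2: A_seq=1023 A_ack=151 B_seq=166 B_ack=1023
After event 3: A_seq=1023 A_ack=151 B_seq=206 B_ack=1023
After event 4: A_seq=1064 A_ack=151 B_seq=206 B_ack=1064

1064 151 206 1064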